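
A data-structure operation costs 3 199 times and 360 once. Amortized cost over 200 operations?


Formula: Amortized cost = Total cost / Operations
Total cost = (199 * 3) + (1 * 360)
Total cost = 597 + 360 = 957
Amortized = 957 / 200 = 4.785

4.785


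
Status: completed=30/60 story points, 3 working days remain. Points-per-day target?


Formula: Required rate = Remaining points / Days left
Remaining = 60 - 30 = 30 points
Required rate = 30 / 3 = 10.0 points/day

10.0 points/day


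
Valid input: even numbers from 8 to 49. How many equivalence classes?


Constraint: even integers in [8, 49]
Class 1: x < 8 — out-of-range invalid
Class 2: x in [8,49] but odd — wrong type invalid
Class 3: x in [8,49] and even — valid
Class 4: x > 49 — out-of-range invalid
Total equivalence classes: 4

4 equivalence classes


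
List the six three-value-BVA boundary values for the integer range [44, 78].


Range: [44, 78]
Boundaries: just below min, min, min+1, max-1, max, just above max
Values: [43, 44, 45, 77, 78, 79]

[43, 44, 45, 77, 78, 79]


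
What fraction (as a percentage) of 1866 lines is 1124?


Coverage = covered / total * 100
Coverage = 1124 / 1866 * 100
Coverage = 60.24%

60.24%


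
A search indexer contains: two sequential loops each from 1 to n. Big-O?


Reasoning: sequential dominates: O(n) + O(n) = O(n)
Complexity: O(n)

O(n)


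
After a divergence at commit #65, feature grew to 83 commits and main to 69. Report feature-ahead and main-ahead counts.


Common ancestor: commit #65
feature commits after divergence: 83 - 65 = 18
main commits after divergence: 69 - 65 = 4
feature is 18 commits ahead of main
main is 4 commits ahead of feature

feature ahead: 18, main ahead: 4


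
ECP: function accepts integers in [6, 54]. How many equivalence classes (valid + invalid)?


Valid range: [6, 54]
Class 1: x < 6 — invalid
Class 2: 6 ≤ x ≤ 54 — valid
Class 3: x > 54 — invalid
Total equivalence classes: 3

3 equivalence classes


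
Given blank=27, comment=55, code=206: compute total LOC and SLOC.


Total LOC = blank + comment + code
Total LOC = 27 + 55 + 206 = 288
SLOC (source only) = code = 206

Total LOC: 288, SLOC: 206


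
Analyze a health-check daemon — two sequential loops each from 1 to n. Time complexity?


Reasoning: sequential dominates: O(n) + O(n) = O(n)
Complexity: O(n)

O(n)


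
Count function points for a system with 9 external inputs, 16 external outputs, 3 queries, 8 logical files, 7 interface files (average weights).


UFP = EI*4 + EO*5 + EQ*4 + ILF*10 + EIF*7
UFP = 9*4 + 16*5 + 3*4 + 8*10 + 7*7
UFP = 36 + 80 + 12 + 80 + 49
UFP = 257

257


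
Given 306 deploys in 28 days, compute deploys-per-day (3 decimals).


Formula: deployments per day = releases / days
= 306 / 28
= 10.929 deploys/day
(equivalently, 76.5 deploys/week)

10.929 deploys/day


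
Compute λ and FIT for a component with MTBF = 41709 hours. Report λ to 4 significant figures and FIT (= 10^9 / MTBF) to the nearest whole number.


Formula: λ = 1 / MTBF; FIT = λ × 1e9 = 1e9 / MTBF
λ = 1 / 41709 ≈ 2.398e-05 failures/hour
FIT = 1e9 / 41709 ≈ 23976 failures per 1e9 hours (nearest whole number)

λ = 2.398e-05 /h, FIT = 23976


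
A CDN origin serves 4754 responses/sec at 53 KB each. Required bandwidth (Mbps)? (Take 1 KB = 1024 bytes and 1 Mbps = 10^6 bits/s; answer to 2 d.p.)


Formula: Mbps = payload_bytes * RPS * 8 / 1e6
Payload per request = 53 KB = 53 * 1024 = 54272 bytes
Total bytes/sec = 54272 * 4754 = 258009088
Total bits/sec = 258009088 * 8 = 2064072704
Mbps = 2064072704 / 1e6 = 2064.07

2064.07 Mbps


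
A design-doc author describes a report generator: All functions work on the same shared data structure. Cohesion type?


Reasoning: Functions share data
Type: Communicational cohesion

Communicational cohesion


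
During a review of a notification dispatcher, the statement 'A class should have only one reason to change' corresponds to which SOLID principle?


This describes the Single Responsibility Principle (SRP)

Single Responsibility Principle (SRP)


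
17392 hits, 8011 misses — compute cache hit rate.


Formula: hit rate = hits / (hits + misses) * 100
hit rate = 17392 / (17392 + 8011) * 100
hit rate = 17392 / 25403 * 100
hit rate = 68.46%

68.46%


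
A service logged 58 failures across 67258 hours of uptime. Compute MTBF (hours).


Formula: MTBF = Total operating time / Number of failures
MTBF = 67258 / 58
MTBF = 1159.62 hours

1159.62 hours


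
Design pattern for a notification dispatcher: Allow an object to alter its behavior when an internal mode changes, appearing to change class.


This matches the State pattern

State


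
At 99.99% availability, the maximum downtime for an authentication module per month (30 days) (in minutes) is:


Formula: allowed downtime = period * (100 - SLA) / 100
Period (month (30 days)) = 43200 minutes
Unavailability fraction = (100 - 99.99) / 100
Allowed downtime = 43200 * (100 - 99.99) / 100
Allowed downtime = 4.32 minutes

4.32 minutes


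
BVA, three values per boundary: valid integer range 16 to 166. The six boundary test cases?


Range: [16, 166]
Boundaries: just below min, min, min+1, max-1, max, just above max
Values: [15, 16, 17, 165, 166, 167]

[15, 16, 17, 165, 166, 167]


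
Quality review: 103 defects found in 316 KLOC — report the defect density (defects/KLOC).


Defect density = defects / KLOC
Defect density = 103 / 316
Defect density = 0.326 defects/KLOC

0.326 defects/KLOC


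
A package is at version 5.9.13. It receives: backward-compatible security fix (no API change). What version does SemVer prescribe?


Current: 5.9.13
Change category: 'backward-compatible security fix (no API change)' → patch bump
SemVer rule: patch bump → increment PATCH (MAJOR and MINOR unchanged)
New: 5.9.14

5.9.14


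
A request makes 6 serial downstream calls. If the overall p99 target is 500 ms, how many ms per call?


Formula: per_stage = total_budget / stages
per_stage = 500 / 6
per_stage = 83.33 ms

83.33 ms


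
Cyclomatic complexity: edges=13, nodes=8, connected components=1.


Formula: V(G) = E - N + 2P
V(G) = 13 - 8 + 2*1
V(G) = 5 + 2
V(G) = 7

7


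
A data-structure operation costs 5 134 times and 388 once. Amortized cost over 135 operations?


Formula: Amortized cost = Total cost / Operations
Total cost = (134 * 5) + (1 * 388)
Total cost = 670 + 388 = 1058
Amortized = 1058 / 135 = 7.837

7.837


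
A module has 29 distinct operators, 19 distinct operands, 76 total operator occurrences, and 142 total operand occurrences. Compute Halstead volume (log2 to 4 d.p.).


Formula: V = N * log2(η), where N = N1 + N2 and η = η1 + η2
η = 29 + 19 = 48
N = 76 + 142 = 218
log2(48) ≈ 5.5850
V = 218 * 5.5850 = 1217.53

1217.53


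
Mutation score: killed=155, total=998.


Mutation score = killed / total * 100
Mutation score = 155 / 998 * 100
Mutation score = 15.53%

15.53%


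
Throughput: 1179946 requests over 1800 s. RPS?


Formula: throughput = requests / seconds
throughput = 1179946 / 1800
throughput = 655.53 requests/second

655.53 requests/second


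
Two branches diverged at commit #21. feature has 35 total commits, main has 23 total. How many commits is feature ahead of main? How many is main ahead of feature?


Common ancestor: commit #21
feature commits after divergence: 35 - 21 = 14
main commits after divergence: 23 - 21 = 2
feature is 14 commits ahead of main
main is 2 commits ahead of feature

feature ahead: 14, main ahead: 2


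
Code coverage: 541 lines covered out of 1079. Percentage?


Coverage = covered / total * 100
Coverage = 541 / 1079 * 100
Coverage = 50.14%

50.14%


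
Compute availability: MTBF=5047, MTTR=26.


Availability = MTBF / (MTBF + MTTR)
Availability = 5047 / (5047 + 26)
Availability = 5047 / 5073
Availability = 99.4875%

99.4875%


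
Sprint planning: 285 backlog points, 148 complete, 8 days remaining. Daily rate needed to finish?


Formula: Required rate = Remaining points / Days left
Remaining = 285 - 148 = 137 points
Required rate = 137 / 8 = 17.13 points/day

17.13 points/day


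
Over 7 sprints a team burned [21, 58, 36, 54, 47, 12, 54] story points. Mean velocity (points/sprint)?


Formula: Avg velocity = Total points / Number of sprints
Points: [21, 58, 36, 54, 47, 12, 54]
Sum = 21 + 58 + 36 + 54 + 47 + 12 + 54 = 282
Avg velocity = 282 / 7 = 40.29 points/sprint

40.29 points/sprint


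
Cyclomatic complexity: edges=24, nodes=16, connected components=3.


Formula: V(G) = E - N + 2P
V(G) = 24 - 16 + 2*3
V(G) = 8 + 6
V(G) = 14

14


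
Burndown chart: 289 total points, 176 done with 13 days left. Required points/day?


Formula: Required rate = Remaining points / Days left
Remaining = 289 - 176 = 113 points
Required rate = 113 / 13 = 8.69 points/day

8.69 points/day


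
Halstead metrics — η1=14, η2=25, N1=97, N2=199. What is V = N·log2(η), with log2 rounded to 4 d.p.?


Formula: V = N * log2(η), where N = N1 + N2 and η = η1 + η2
η = 14 + 25 = 39
N = 97 + 199 = 296
log2(39) ≈ 5.2854
V = 296 * 5.2854 = 1564.48

1564.48


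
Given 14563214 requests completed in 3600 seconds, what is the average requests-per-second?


Formula: throughput = requests / seconds
throughput = 14563214 / 3600
throughput = 4045.34 requests/second

4045.34 requests/second


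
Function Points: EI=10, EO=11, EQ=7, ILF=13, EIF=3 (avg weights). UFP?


UFP = EI*4 + EO*5 + EQ*4 + ILF*10 + EIF*7
UFP = 10*4 + 11*5 + 7*4 + 13*10 + 3*7
UFP = 40 + 55 + 28 + 130 + 21
UFP = 274

274


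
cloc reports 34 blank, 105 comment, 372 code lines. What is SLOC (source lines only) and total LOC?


Total LOC = blank + comment + code
Total LOC = 34 + 105 + 372 = 511
SLOC (source only) = code = 372

Total LOC: 511, SLOC: 372


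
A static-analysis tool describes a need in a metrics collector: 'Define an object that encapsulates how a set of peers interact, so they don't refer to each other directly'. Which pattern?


This matches the Mediator pattern

Mediator


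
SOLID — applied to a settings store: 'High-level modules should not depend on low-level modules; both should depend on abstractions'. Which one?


This describes the Dependency Inversion Principle (DIP)

Dependency Inversion Principle (DIP)


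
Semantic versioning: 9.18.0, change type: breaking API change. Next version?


Current: 9.18.0
Change category: 'breaking API change' → major bump
SemVer rule: major bump → increment MAJOR, reset MINOR and PATCH to 0
New: 10.0.0

10.0.0


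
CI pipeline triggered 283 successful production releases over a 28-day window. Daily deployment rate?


Formula: deployments per day = releases / days
= 283 / 28
= 10.107 deploys/day
(equivalently, 70.75 deploys/week)

10.107 deploys/day


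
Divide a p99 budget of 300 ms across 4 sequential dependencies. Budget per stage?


Formula: per_stage = total_budget / stages
per_stage = 300 / 4
per_stage = 75.0 ms

75.0 ms


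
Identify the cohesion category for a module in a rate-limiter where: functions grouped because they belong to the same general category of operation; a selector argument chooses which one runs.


Reasoning: Grouped by category of activity, not by data or sequence
Type: Logical cohesion

Logical cohesion


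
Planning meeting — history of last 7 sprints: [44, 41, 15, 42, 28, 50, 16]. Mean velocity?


Formula: Avg velocity = Total points / Number of sprints
Points: [44, 41, 15, 42, 28, 50, 16]
Sum = 44 + 41 + 15 + 42 + 28 + 50 + 16 = 236
Avg velocity = 236 / 7 = 33.71 points/sprint

33.71 points/sprint


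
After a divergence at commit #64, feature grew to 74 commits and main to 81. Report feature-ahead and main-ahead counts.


Common ancestor: commit #64
feature commits after divergence: 74 - 64 = 10
main commits after divergence: 81 - 64 = 17
feature is 10 commits ahead of main
main is 17 commits ahead of feature

feature ahead: 10, main ahead: 17


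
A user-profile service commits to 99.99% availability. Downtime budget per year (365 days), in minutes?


Formula: allowed downtime = period * (100 - SLA) / 100
Period (year (365 days)) = 525600 minutes
Unavailability fraction = (100 - 99.99) / 100
Allowed downtime = 525600 * (100 - 99.99) / 100
Allowed downtime = 52.56 minutes

52.56 minutes


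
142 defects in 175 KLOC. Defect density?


Defect density = defects / KLOC
Defect density = 142 / 175
Defect density = 0.811 defects/KLOC

0.811 defects/KLOC


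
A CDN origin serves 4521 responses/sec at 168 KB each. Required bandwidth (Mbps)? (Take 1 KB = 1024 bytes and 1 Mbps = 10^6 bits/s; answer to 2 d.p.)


Formula: Mbps = payload_bytes * RPS * 8 / 1e6
Payload per request = 168 KB = 168 * 1024 = 172032 bytes
Total bytes/sec = 172032 * 4521 = 777756672
Total bits/sec = 777756672 * 8 = 6222053376
Mbps = 6222053376 / 1e6 = 6222.05

6222.05 Mbps


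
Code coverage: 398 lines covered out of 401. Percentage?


Coverage = covered / total * 100
Coverage = 398 / 401 * 100
Coverage = 99.25%

99.25%


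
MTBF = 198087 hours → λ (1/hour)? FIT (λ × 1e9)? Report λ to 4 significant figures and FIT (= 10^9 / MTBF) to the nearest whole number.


Formula: λ = 1 / MTBF; FIT = λ × 1e9 = 1e9 / MTBF
λ = 1 / 198087 ≈ 5.048e-06 failures/hour
FIT = 1e9 / 198087 ≈ 5048 failures per 1e9 hours (nearest whole number)

λ = 5.048e-06 /h, FIT = 5048


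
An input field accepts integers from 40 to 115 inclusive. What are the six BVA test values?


Range: [40, 115]
Boundaries: just below min, min, min+1, max-1, max, just above max
Values: [39, 40, 41, 114, 115, 116]

[39, 40, 41, 114, 115, 116]


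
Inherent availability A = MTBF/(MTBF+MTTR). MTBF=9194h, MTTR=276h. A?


Availability = MTBF / (MTBF + MTTR)
Availability = 9194 / (9194 + 276)
Availability = 9194 / 9470
Availability = 97.0855%

97.0855%


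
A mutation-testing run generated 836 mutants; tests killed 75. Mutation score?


Mutation score = killed / total * 100
Mutation score = 75 / 836 * 100
Mutation score = 8.97%

8.97%


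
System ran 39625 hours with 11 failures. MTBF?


Formula: MTBF = Total operating time / Number of failures
MTBF = 39625 / 11
MTBF = 3602.27 hours

3602.27 hours


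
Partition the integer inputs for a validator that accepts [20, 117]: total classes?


Valid range: [20, 117]
Class 1: x < 20 — invalid
Class 2: 20 ≤ x ≤ 117 — valid
Class 3: x > 117 — invalid
Total equivalence classes: 3

3 equivalence classes


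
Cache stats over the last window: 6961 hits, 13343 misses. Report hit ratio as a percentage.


Formula: hit rate = hits / (hits + misses) * 100
hit rate = 6961 / (6961 + 13343) * 100
hit rate = 6961 / 20304 * 100
hit rate = 34.28%

34.28%


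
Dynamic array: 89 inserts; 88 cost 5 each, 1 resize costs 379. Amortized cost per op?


Formula: Amortized cost = Total cost / Operations
Total cost = (88 * 5) + (1 * 379)
Total cost = 440 + 379 = 819
Amortized = 819 / 89 = 9.2022

9.2022


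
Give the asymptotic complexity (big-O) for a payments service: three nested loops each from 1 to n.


Reasoning: three levels of nesting over n
Complexity: O(n^3)

O(n^3)


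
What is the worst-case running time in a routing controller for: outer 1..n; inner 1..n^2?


Reasoning: n times n^2
Complexity: O(n^3)

O(n^3)


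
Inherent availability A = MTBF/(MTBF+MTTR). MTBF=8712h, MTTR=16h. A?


Availability = MTBF / (MTBF + MTTR)
Availability = 8712 / (8712 + 16)
Availability = 8712 / 8728
Availability = 99.8167%

99.8167%


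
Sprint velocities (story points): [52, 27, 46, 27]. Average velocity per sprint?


Formula: Avg velocity = Total points / Number of sprints
Points: [52, 27, 46, 27]
Sum = 52 + 27 + 46 + 27 = 152
Avg velocity = 152 / 4 = 38.0 points/sprint

38.0 points/sprint


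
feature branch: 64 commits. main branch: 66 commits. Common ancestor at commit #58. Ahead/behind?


Common ancestor: commit #58
feature commits after divergence: 64 - 58 = 6
main commits after divergence: 66 - 58 = 8
feature is 6 commits ahead of main
main is 8 commits ahead of feature

feature ahead: 6, main ahead: 8


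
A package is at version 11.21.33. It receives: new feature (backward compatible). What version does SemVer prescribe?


Current: 11.21.33
Change category: 'new feature (backward compatible)' → minor bump
SemVer rule: minor bump → increment MINOR, reset PATCH to 0 (MAJOR unchanged)
New: 11.22.0

11.22.0


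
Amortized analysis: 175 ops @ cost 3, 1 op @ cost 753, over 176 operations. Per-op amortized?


Formula: Amortized cost = Total cost / Operations
Total cost = (175 * 3) + (1 * 753)
Total cost = 525 + 753 = 1278
Amortized = 1278 / 176 = 7.2614

7.2614


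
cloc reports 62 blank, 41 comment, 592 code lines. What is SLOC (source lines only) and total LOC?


Total LOC = blank + comment + code
Total LOC = 62 + 41 + 592 = 695
SLOC (source only) = code = 592

Total LOC: 695, SLOC: 592


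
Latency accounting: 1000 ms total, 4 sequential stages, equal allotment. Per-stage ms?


Formula: per_stage = total_budget / stages
per_stage = 1000 / 4
per_stage = 250.0 ms

250.0 ms


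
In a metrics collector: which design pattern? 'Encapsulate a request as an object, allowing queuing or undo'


This matches the Command pattern

Command


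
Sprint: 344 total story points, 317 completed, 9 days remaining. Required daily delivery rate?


Formula: Required rate = Remaining points / Days left
Remaining = 344 - 317 = 27 points
Required rate = 27 / 9 = 3.0 points/day

3.0 points/day


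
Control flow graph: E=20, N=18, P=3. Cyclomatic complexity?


Formula: V(G) = E - N + 2P
V(G) = 20 - 18 + 2*3
V(G) = 2 + 6
V(G) = 8

8


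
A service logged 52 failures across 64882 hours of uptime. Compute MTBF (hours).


Formula: MTBF = Total operating time / Number of failures
MTBF = 64882 / 52
MTBF = 1247.73 hours

1247.73 hours


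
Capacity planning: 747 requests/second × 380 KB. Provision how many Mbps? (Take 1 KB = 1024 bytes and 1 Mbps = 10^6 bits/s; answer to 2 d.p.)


Formula: Mbps = payload_bytes * RPS * 8 / 1e6
Payload per request = 380 KB = 380 * 1024 = 389120 bytes
Total bytes/sec = 389120 * 747 = 290672640
Total bits/sec = 290672640 * 8 = 2325381120
Mbps = 2325381120 / 1e6 = 2325.38

2325.38 Mbps


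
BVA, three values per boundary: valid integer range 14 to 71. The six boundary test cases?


Range: [14, 71]
Boundaries: just below min, min, min+1, max-1, max, just above max
Values: [13, 14, 15, 70, 71, 72]

[13, 14, 15, 70, 71, 72]


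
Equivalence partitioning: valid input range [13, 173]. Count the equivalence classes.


Valid range: [13, 173]
Class 1: x < 13 — invalid
Class 2: 13 ≤ x ≤ 173 — valid
Class 3: x > 173 — invalid
Total equivalence classes: 3

3 equivalence classes


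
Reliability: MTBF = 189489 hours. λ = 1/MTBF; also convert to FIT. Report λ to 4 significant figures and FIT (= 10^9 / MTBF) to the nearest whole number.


Formula: λ = 1 / MTBF; FIT = λ × 1e9 = 1e9 / MTBF
λ = 1 / 189489 ≈ 5.277e-06 failures/hour
FIT = 1e9 / 189489 ≈ 5277 failures per 1e9 hours (nearest whole number)

λ = 5.277e-06 /h, FIT = 5277


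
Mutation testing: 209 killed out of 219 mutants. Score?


Mutation score = killed / total * 100
Mutation score = 209 / 219 * 100
Mutation score = 95.43%

95.43%


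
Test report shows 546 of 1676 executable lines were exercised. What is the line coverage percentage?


Coverage = covered / total * 100
Coverage = 546 / 1676 * 100
Coverage = 32.58%

32.58%


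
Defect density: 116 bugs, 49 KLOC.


Defect density = defects / KLOC
Defect density = 116 / 49
Defect density = 2.367 defects/KLOC

2.367 defects/KLOC


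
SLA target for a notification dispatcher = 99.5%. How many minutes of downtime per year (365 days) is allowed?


Formula: allowed downtime = period * (100 - SLA) / 100
Period (year (365 days)) = 525600 minutes
Unavailability fraction = (100 - 99.5) / 100
Allowed downtime = 525600 * (100 - 99.5) / 100
Allowed downtime = 2628.0 minutes

2628.0 minutes


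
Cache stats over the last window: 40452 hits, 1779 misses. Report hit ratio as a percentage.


Formula: hit rate = hits / (hits + misses) * 100
hit rate = 40452 / (40452 + 1779) * 100
hit rate = 40452 / 42231 * 100
hit rate = 95.79%

95.79%


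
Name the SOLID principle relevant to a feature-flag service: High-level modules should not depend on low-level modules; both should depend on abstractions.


This describes the Dependency Inversion Principle (DIP)

Dependency Inversion Principle (DIP)


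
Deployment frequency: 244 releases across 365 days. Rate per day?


Formula: deployments per day = releases / days
= 244 / 365
= 0.668 deploys/day
(equivalently, 4.68 deploys/week)

0.668 deploys/day


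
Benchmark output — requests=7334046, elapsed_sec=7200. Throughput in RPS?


Formula: throughput = requests / seconds
throughput = 7334046 / 7200
throughput = 1018.62 requests/second

1018.62 requests/second


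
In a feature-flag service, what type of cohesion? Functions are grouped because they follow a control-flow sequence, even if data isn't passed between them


Reasoning: Grouped by order of execution within a routine, not by data flow
Type: Procedural cohesion

Procedural cohesion


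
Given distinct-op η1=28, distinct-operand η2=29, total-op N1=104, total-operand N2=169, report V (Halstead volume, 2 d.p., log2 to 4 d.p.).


Formula: V = N * log2(η), where N = N1 + N2 and η = η1 + η2
η = 28 + 29 = 57
N = 104 + 169 = 273
log2(57) ≈ 5.8329
V = 273 * 5.8329 = 1592.38

1592.38


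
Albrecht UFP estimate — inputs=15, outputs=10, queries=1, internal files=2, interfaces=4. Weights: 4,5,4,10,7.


UFP = EI*4 + EO*5 + EQ*4 + ILF*10 + EIF*7
UFP = 15*4 + 10*5 + 1*4 + 2*10 + 4*7
UFP = 60 + 50 + 4 + 20 + 28
UFP = 162

162


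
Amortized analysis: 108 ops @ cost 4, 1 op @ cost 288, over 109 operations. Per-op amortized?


Formula: Amortized cost = Total cost / Operations
Total cost = (108 * 4) + (1 * 288)
Total cost = 432 + 288 = 720
Amortized = 720 / 109 = 6.6055

6.6055


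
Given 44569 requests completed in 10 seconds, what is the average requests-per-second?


Formula: throughput = requests / seconds
throughput = 44569 / 10
throughput = 4456.9 requests/second

4456.9 requests/second


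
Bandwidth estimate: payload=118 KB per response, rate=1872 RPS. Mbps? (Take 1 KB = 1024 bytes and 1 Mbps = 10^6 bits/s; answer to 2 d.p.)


Formula: Mbps = payload_bytes * RPS * 8 / 1e6
Payload per request = 118 KB = 118 * 1024 = 120832 bytes
Total bytes/sec = 120832 * 1872 = 226197504
Total bits/sec = 226197504 * 8 = 1809580032
Mbps = 1809580032 / 1e6 = 1809.58

1809.58 Mbps


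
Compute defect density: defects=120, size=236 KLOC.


Defect density = defects / KLOC
Defect density = 120 / 236
Defect density = 0.508 defects/KLOC

0.508 defects/KLOC


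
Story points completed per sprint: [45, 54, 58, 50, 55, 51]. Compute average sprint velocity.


Formula: Avg velocity = Total points / Number of sprints
Points: [45, 54, 58, 50, 55, 51]
Sum = 45 + 54 + 58 + 50 + 55 + 51 = 313
Avg velocity = 313 / 6 = 52.17 points/sprint

52.17 points/sprint


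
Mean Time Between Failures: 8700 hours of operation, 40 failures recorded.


Formula: MTBF = Total operating time / Number of failures
MTBF = 8700 / 40
MTBF = 217.5 hours

217.5 hours


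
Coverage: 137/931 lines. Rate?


Coverage = covered / total * 100
Coverage = 137 / 931 * 100
Coverage = 14.72%

14.72%


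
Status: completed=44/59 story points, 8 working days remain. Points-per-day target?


Formula: Required rate = Remaining points / Days left
Remaining = 59 - 44 = 15 points
Required rate = 15 / 8 = 1.88 points/day

1.88 points/day


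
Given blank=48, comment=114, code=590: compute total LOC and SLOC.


Total LOC = blank + comment + code
Total LOC = 48 + 114 + 590 = 752
SLOC (source only) = code = 590

Total LOC: 752, SLOC: 590


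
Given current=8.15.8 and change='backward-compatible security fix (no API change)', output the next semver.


Current: 8.15.8
Change category: 'backward-compatible security fix (no API change)' → patch bump
SemVer rule: patch bump → increment PATCH (MAJOR and MINOR unchanged)
New: 8.15.9

8.15.9


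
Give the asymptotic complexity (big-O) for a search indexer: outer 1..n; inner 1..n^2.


Reasoning: n times n^2
Complexity: O(n^3)

O(n^3)


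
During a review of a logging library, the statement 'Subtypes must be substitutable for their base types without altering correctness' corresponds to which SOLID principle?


This describes the Liskov Substitution Principle (LSP)

Liskov Substitution Principle (LSP)


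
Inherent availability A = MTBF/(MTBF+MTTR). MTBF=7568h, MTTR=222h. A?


Availability = MTBF / (MTBF + MTTR)
Availability = 7568 / (7568 + 222)
Availability = 7568 / 7790
Availability = 97.1502%

97.1502%


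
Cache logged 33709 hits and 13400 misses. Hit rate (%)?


Formula: hit rate = hits / (hits + misses) * 100
hit rate = 33709 / (33709 + 13400) * 100
hit rate = 33709 / 47109 * 100
hit rate = 71.56%

71.56%


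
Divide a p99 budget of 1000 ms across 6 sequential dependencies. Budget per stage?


Formula: per_stage = total_budget / stages
per_stage = 1000 / 6
per_stage = 166.67 ms

166.67 ms


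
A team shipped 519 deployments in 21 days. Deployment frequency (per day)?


Formula: deployments per day = releases / days
= 519 / 21
= 24.714 deploys/day
(equivalently, 173.0 deploys/week)

24.714 deploys/day


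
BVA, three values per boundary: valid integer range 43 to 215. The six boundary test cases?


Range: [43, 215]
Boundaries: just below min, min, min+1, max-1, max, just above max
Values: [42, 43, 44, 214, 215, 216]

[42, 43, 44, 214, 215, 216]


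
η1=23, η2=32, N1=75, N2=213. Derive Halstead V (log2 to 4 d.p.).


Formula: V = N * log2(η), where N = N1 + N2 and η = η1 + η2
η = 23 + 32 = 55
N = 75 + 213 = 288
log2(55) ≈ 5.7814
V = 288 * 5.7814 = 1665.04

1665.04


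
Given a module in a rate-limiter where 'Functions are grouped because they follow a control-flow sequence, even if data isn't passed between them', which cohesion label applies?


Reasoning: Grouped by order of execution within a routine, not by data flow
Type: Procedural cohesion

Procedural cohesion


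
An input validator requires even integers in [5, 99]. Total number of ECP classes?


Constraint: even integers in [5, 99]
Class 1: x < 5 — out-of-range invalid
Class 2: x in [5,99] but odd — wrong type invalid
Class 3: x in [5,99] and even — valid
Class 4: x > 99 — out-of-range invalid
Total equivalence classes: 4

4 equivalence classes


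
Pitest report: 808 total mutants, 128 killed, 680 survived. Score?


Mutation score = killed / total * 100
Mutation score = 128 / 808 * 100
Mutation score = 15.84%

15.84%


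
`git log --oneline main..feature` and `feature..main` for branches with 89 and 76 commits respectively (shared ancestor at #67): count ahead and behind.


Common ancestor: commit #67
feature commits after divergence: 89 - 67 = 22
main commits after divergence: 76 - 67 = 9
feature is 22 commits ahead of main
main is 9 commits ahead of feature

feature ahead: 22, main ahead: 9


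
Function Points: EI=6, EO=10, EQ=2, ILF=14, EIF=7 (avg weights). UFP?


UFP = EI*4 + EO*5 + EQ*4 + ILF*10 + EIF*7
UFP = 6*4 + 10*5 + 2*4 + 14*10 + 7*7
UFP = 24 + 50 + 8 + 140 + 49
UFP = 271

271


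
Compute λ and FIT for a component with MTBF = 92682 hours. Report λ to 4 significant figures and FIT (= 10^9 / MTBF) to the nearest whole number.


Formula: λ = 1 / MTBF; FIT = λ × 1e9 = 1e9 / MTBF
λ = 1 / 92682 ≈ 1.079e-05 failures/hour
FIT = 1e9 / 92682 ≈ 10790 failures per 1e9 hours (nearest whole number)

λ = 1.079e-05 /h, FIT = 10790


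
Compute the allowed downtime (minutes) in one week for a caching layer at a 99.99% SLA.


Formula: allowed downtime = period * (100 - SLA) / 100
Period (week) = 10080 minutes
Unavailability fraction = (100 - 99.99) / 100
Allowed downtime = 10080 * (100 - 99.99) / 100
Allowed downtime = 1.008 minutes

1.008 minutes


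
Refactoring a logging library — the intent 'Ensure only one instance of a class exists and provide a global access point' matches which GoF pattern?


This matches the Singleton pattern

Singleton


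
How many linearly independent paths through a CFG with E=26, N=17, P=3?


Formula: V(G) = E - N + 2P
V(G) = 26 - 17 + 2*3
V(G) = 9 + 6
V(G) = 15

15


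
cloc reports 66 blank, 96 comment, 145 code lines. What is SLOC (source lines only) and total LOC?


Total LOC = blank + comment + code
Total LOC = 66 + 96 + 145 = 307
SLOC (source only) = code = 145

Total LOC: 307, SLOC: 145


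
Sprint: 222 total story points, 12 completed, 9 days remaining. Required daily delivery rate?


Formula: Required rate = Remaining points / Days left
Remaining = 222 - 12 = 210 points
Required rate = 210 / 9 = 23.33 points/day

23.33 points/day


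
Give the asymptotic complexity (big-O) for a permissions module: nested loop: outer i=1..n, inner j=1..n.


Reasoning: n iterations times n iterations
Complexity: O(n^2)

O(n^2)


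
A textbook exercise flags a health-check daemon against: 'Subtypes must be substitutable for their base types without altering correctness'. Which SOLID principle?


This describes the Liskov Substitution Principle (LSP)

Liskov Substitution Principle (LSP)


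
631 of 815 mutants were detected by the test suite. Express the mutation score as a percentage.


Mutation score = killed / total * 100
Mutation score = 631 / 815 * 100
Mutation score = 77.42%

77.42%


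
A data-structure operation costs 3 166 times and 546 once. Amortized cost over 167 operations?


Formula: Amortized cost = Total cost / Operations
Total cost = (166 * 3) + (1 * 546)
Total cost = 498 + 546 = 1044
Amortized = 1044 / 167 = 6.2515

6.2515


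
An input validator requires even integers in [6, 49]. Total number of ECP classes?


Constraint: even integers in [6, 49]
Class 1: x < 6 — out-of-range invalid
Class 2: x in [6,49] but odd — wrong type invalid
Class 3: x in [6,49] and even — valid
Class 4: x > 49 — out-of-range invalid
Total equivalence classes: 4

4 equivalence classes


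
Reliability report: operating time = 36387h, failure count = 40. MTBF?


Formula: MTBF = Total operating time / Number of failures
MTBF = 36387 / 40
MTBF = 909.68 hours

909.68 hours


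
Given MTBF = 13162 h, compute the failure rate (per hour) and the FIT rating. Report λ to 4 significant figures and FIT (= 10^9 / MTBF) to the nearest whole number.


Formula: λ = 1 / MTBF; FIT = λ × 1e9 = 1e9 / MTBF
λ = 1 / 13162 ≈ 7.598e-05 failures/hour
FIT = 1e9 / 13162 ≈ 75976 failures per 1e9 hours (nearest whole number)

λ = 7.598e-05 /h, FIT = 75976


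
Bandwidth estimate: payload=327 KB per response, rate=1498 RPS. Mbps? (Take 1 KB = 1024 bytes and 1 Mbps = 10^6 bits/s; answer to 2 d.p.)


Formula: Mbps = payload_bytes * RPS * 8 / 1e6
Payload per request = 327 KB = 327 * 1024 = 334848 bytes
Total bytes/sec = 334848 * 1498 = 501602304
Total bits/sec = 501602304 * 8 = 4012818432
Mbps = 4012818432 / 1e6 = 4012.82

4012.82 Mbps


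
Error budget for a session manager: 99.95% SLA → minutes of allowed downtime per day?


Formula: allowed downtime = period * (100 - SLA) / 100
Period (day) = 1440 minutes
Unavailability fraction = (100 - 99.95) / 100
Allowed downtime = 1440 * (100 - 99.95) / 100
Allowed downtime = 0.72 minutes

0.72 minutes


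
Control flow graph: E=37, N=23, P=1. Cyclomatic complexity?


Formula: V(G) = E - N + 2P
V(G) = 37 - 23 + 2*1
V(G) = 14 + 2
V(G) = 16

16


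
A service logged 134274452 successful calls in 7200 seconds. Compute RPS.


Formula: throughput = requests / seconds
throughput = 134274452 / 7200
throughput = 18649.23 requests/second

18649.23 requests/second


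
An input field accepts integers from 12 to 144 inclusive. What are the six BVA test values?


Range: [12, 144]
Boundaries: just below min, min, min+1, max-1, max, just above max
Values: [11, 12, 13, 143, 144, 145]

[11, 12, 13, 143, 144, 145]


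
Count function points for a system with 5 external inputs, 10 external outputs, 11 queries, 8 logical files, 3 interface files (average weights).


UFP = EI*4 + EO*5 + EQ*4 + ILF*10 + EIF*7
UFP = 5*4 + 10*5 + 11*4 + 8*10 + 3*7
UFP = 20 + 50 + 44 + 80 + 21
UFP = 215

215


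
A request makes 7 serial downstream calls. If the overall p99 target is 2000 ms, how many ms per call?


Formula: per_stage = total_budget / stages
per_stage = 2000 / 7
per_stage = 285.71 ms

285.71 ms


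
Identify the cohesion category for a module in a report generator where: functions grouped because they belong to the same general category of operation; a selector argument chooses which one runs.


Reasoning: Grouped by category of activity, not by data or sequence
Type: Logical cohesion

Logical cohesion


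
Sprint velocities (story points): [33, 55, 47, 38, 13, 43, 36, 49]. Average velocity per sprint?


Formula: Avg velocity = Total points / Number of sprints
Points: [33, 55, 47, 38, 13, 43, 36, 49]
Sum = 33 + 55 + 47 + 38 + 13 + 43 + 36 + 49 = 314
Avg velocity = 314 / 8 = 39.25 points/sprint

39.25 points/sprint


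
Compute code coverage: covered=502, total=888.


Coverage = covered / total * 100
Coverage = 502 / 888 * 100
Coverage = 56.53%

56.53%


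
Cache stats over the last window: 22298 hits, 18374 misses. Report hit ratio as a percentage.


Formula: hit rate = hits / (hits + misses) * 100
hit rate = 22298 / (22298 + 18374) * 100
hit rate = 22298 / 40672 * 100
hit rate = 54.82%

54.82%


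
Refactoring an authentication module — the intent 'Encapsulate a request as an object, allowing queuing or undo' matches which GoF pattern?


This matches the Command pattern

Command


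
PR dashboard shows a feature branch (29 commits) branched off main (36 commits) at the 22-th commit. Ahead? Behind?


Common ancestor: commit #22
feature commits after divergence: 29 - 22 = 7
main commits after divergence: 36 - 22 = 14
feature is 7 commits ahead of main
main is 14 commits ahead of feature

feature ahead: 7, main ahead: 14


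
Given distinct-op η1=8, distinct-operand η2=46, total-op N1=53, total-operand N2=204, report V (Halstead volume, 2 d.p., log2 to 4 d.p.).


Formula: V = N * log2(η), where N = N1 + N2 and η = η1 + η2
η = 8 + 46 = 54
N = 53 + 204 = 257
log2(54) ≈ 5.7549
V = 257 * 5.7549 = 1479.01

1479.01


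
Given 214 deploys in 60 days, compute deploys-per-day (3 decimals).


Formula: deployments per day = releases / days
= 214 / 60
= 3.567 deploys/day
(equivalently, 24.97 deploys/week)

3.567 deploys/day


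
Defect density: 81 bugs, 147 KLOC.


Defect density = defects / KLOC
Defect density = 81 / 147
Defect density = 0.551 defects/KLOC

0.551 defects/KLOC


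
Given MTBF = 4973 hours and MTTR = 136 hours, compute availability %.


Availability = MTBF / (MTBF + MTTR)
Availability = 4973 / (4973 + 136)
Availability = 4973 / 5109
Availability = 97.338%

97.338%


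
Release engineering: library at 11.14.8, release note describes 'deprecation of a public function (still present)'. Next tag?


Current: 11.14.8
Change category: 'deprecation of a public function (still present)' → minor bump
SemVer rule: minor bump → increment MINOR, reset PATCH to 0 (MAJOR unchanged)
New: 11.15.0

11.15.0


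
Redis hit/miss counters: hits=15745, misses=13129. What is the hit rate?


Formula: hit rate = hits / (hits + misses) * 100
hit rate = 15745 / (15745 + 13129) * 100
hit rate = 15745 / 28874 * 100
hit rate = 54.53%

54.53%


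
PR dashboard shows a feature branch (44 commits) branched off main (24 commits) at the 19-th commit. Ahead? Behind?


Common ancestor: commit #19
feature commits after divergence: 44 - 19 = 25
main commits after divergence: 24 - 19 = 5
feature is 25 commits ahead of main
main is 5 commits ahead of feature

feature ahead: 25, main ahead: 5


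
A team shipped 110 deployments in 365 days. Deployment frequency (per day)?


Formula: deployments per day = releases / days
= 110 / 365
= 0.301 deploys/day
(equivalently, 2.11 deploys/week)

0.301 deploys/day


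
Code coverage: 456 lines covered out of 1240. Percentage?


Coverage = covered / total * 100
Coverage = 456 / 1240 * 100
Coverage = 36.77%

36.77%


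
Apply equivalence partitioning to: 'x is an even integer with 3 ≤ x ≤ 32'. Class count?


Constraint: even integers in [3, 32]
Class 1: x < 3 — out-of-range invalid
Class 2: x in [3,32] but odd — wrong type invalid
Class 3: x in [3,32] and even — valid
Class 4: x > 32 — out-of-range invalid
Total equivalence classes: 4

4 equivalence classes


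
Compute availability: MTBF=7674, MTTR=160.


Availability = MTBF / (MTBF + MTTR)
Availability = 7674 / (7674 + 160)
Availability = 7674 / 7834
Availability = 97.9576%

97.9576%


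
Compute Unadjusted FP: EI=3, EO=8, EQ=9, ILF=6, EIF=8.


UFP = EI*4 + EO*5 + EQ*4 + ILF*10 + EIF*7
UFP = 3*4 + 8*5 + 9*4 + 6*10 + 8*7
UFP = 12 + 40 + 36 + 60 + 56
UFP = 204

204


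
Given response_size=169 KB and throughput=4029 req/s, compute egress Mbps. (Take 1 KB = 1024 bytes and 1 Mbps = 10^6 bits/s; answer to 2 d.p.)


Formula: Mbps = payload_bytes * RPS * 8 / 1e6
Payload per request = 169 KB = 169 * 1024 = 173056 bytes
Total bytes/sec = 173056 * 4029 = 697242624
Total bits/sec = 697242624 * 8 = 5577940992
Mbps = 5577940992 / 1e6 = 5577.94

5577.94 Mbps


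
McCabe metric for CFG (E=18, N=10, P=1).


Formula: V(G) = E - N + 2P
V(G) = 18 - 10 + 2*1
V(G) = 8 + 2
V(G) = 10

10


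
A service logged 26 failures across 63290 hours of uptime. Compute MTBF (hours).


Formula: MTBF = Total operating time / Number of failures
MTBF = 63290 / 26
MTBF = 2434.23 hours

2434.23 hours


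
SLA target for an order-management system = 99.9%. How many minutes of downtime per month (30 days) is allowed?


Formula: allowed downtime = period * (100 - SLA) / 100
Period (month (30 days)) = 43200 minutes
Unavailability fraction = (100 - 99.9) / 100
Allowed downtime = 43200 * (100 - 99.9) / 100
Allowed downtime = 43.2 minutes

43.2 minutes


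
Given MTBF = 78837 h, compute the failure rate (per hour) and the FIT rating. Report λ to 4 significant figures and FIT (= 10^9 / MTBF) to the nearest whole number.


Formula: λ = 1 / MTBF; FIT = λ × 1e9 = 1e9 / MTBF
λ = 1 / 78837 ≈ 1.268e-05 failures/hour
FIT = 1e9 / 78837 ≈ 12684 failures per 1e9 hours (nearest whole number)

λ = 1.268e-05 /h, FIT = 12684


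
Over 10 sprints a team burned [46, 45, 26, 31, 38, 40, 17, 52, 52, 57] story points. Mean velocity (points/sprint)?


Formula: Avg velocity = Total points / Number of sprints
Points: [46, 45, 26, 31, 38, 40, 17, 52, 52, 57]
Sum = 46 + 45 + 26 + 31 + 38 + 40 + 17 + 52 + 52 + 57 = 404
Avg velocity = 404 / 10 = 40.4 points/sprint

40.4 points/sprint


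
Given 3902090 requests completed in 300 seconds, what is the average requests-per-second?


Formula: throughput = requests / seconds
throughput = 3902090 / 300
throughput = 13006.97 requests/second

13006.97 requests/second


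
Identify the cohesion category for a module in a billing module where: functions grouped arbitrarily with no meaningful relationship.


Reasoning: Worst: random grouping
Type: Coincidental cohesion

Coincidental cohesion


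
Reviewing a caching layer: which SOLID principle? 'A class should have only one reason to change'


This describes the Single Responsibility Principle (SRP)

Single Responsibility Principle (SRP)
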